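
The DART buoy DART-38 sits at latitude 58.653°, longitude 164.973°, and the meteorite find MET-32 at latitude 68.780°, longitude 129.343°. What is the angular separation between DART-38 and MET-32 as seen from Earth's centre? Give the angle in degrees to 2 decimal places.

Δφ = 10.1270°,  Δλ = -35.6300°
a = sin²(Δφ/2) + cos φ₁ cos φ₂ sin²(Δλ/2) = 0.025414
c = 2·arcsin(√a) = 0.320204 rad = 18.3464°

18.35°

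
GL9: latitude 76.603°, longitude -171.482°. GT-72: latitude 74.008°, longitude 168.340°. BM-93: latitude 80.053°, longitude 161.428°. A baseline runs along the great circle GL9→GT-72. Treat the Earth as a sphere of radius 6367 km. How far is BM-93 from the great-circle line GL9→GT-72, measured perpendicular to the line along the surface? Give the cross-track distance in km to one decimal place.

625.4 km

δ₁₃ = central angle GL9→BM-93 = 0.111441 rad  (haversine)
θ₁₃ = bearing GL9→BM-93 = 314.982°,  θ₁₂ = bearing GL9→GT-72 = 253.125°
dₓₜ = R·arcsin(sin δ₁₃ · sin(θ₁₃ − θ₁₂)) = 6367·arcsin(0.11121·sin(61.856°)) = 625.364 km
|dₓₜ| = 625.364 km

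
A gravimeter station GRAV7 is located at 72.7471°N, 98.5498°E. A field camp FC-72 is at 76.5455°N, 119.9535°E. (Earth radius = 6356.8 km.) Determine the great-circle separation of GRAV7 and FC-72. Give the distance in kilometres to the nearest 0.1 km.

750.2 km

Δφ = 3.7984°,  Δλ = 21.4037°
a = sin²(Δφ/2) + cos φ₁ cos φ₂ sin²(Δλ/2) = 0.003478
c = 2·arcsin(√a) = 0.118018 rad = 6.7619°
d = R·c = 6356.8 × 0.118018 = 750.2 km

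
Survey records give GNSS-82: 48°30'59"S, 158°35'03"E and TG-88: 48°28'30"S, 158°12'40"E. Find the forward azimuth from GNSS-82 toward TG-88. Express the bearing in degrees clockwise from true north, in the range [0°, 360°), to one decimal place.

279.4°

GNSS-82: φ = -48.51639°, λ = +158.58417°
TG-88: φ = -48.47500°, λ = +158.21111°
Δλ = -0.3731°
y = sin Δλ · cos φ₂ = -0.004316
x = cos φ₁ sin φ₂ − sin φ₁ cos φ₂ cos Δλ = 0.000712
θ = atan2(y, x) = -80.6354° → 279.3646° (mod 360°)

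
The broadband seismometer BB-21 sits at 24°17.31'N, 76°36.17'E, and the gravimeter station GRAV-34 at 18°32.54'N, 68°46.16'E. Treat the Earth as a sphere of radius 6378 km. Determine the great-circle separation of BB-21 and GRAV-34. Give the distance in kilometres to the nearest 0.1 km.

BB-21: φ = +24.28850°, λ = +76.60283°
GRAV-34: φ = +18.54233°, λ = +68.76933°
Δφ = -5.7462°,  Δλ = -7.8335°
a = sin²(Δφ/2) + cos φ₁ cos φ₂ sin²(Δλ/2) = 0.006544
c = 2·arcsin(√a) = 0.161973 rad = 9.2804°
d = R·c = 6378 × 0.161973 = 1033.1 km

1033.1 km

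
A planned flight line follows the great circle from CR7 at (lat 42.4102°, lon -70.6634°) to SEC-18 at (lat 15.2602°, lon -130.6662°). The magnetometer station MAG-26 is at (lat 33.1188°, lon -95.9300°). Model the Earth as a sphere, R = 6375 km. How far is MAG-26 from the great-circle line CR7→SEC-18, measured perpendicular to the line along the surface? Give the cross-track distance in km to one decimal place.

δ₁₃ = central angle CR7→MAG-26 = 0.382539 rad  (haversine)
θ₁₃ = bearing CR7→MAG-26 = 253.276°,  θ₁₂ = bearing CR7→SEC-18 = 261.091°
dₓₜ = R·arcsin(sin δ₁₃ · sin(θ₁₃ − θ₁₂)) = 6375·arcsin(0.37328·sin(-7.816°)) = -323.732 km
|dₓₜ| = 323.732 km

323.7 km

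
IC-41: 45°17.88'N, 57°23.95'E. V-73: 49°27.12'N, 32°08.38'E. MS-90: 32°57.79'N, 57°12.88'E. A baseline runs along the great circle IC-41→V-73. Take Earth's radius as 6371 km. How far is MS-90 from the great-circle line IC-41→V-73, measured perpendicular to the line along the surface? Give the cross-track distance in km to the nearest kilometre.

IC-41: φ = +45.29800°, λ = +57.39917°
V-73: φ = +49.45200°, λ = +32.13967°
MS-90: φ = +32.96317°, λ = +57.21467°
δ₁₃ = central angle IC-41→MS-90 = 0.215298 rad  (haversine)
θ₁₃ = bearing IC-41→MS-90 = 180.725°,  θ₁₂ = bearing IC-41→V-73 = 292.801°
dₓₜ = R·arcsin(sin δ₁₃ · sin(θ₁₃ − θ₁₂)) = 6371·arcsin(0.21364·sin(-112.077°)) = -1269.683 km
|dₓₜ| = 1269.683 km

1270 km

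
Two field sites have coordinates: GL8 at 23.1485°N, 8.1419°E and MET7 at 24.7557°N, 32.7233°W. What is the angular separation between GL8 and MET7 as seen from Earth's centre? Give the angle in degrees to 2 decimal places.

37.24°

Δφ = 1.6072°,  Δλ = -40.8652°
a = sin²(Δφ/2) + cos φ₁ cos φ₂ sin²(Δλ/2) = 0.101961
c = 2·arcsin(√a) = 0.650008 rad = 37.2427°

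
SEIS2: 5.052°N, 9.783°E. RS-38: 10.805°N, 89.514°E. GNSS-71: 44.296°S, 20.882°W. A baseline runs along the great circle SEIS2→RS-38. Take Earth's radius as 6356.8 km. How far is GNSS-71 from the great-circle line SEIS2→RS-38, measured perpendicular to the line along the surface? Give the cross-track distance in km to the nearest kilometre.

4707 km

δ₁₃ = central angle SEIS2→GNSS-71 = 0.986317 rad  (haversine)
θ₁₃ = bearing SEIS2→GNSS-71 = 205.957°,  θ₁₂ = bearing SEIS2→RS-38 = 79.949°
dₓₜ = R·arcsin(sin δ₁₃ · sin(θ₁₃ − θ₁₂)) = 6356.8·arcsin(0.83400·sin(126.008°)) = 4707.127 km
|dₓₜ| = 4707.127 km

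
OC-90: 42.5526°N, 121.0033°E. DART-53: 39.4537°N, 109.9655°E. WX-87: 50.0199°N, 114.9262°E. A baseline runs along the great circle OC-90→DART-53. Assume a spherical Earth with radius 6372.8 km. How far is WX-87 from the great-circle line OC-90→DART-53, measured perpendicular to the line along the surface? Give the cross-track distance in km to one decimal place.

936.2 km

δ₁₃ = central angle OC-90→WX-87 = 0.149408 rad  (haversine)
θ₁₃ = bearing OC-90→WX-87 = 332.808°,  θ₁₂ = bearing OC-90→DART-53 = 253.283°
dₓₜ = R·arcsin(sin δ₁₃ · sin(θ₁₃ − θ₁₂)) = 6372.8·arcsin(0.14885·sin(79.525°)) = 936.167 km
|dₓₜ| = 936.167 km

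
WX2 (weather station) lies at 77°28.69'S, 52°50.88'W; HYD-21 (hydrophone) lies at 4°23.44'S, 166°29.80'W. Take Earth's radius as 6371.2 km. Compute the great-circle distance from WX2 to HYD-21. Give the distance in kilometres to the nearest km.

10084 km

WX2: φ = -77.47817°, λ = -52.84800°
HYD-21: φ = -4.39067°, λ = -166.49667°
Δφ = 73.0875°,  Δλ = -113.6487°
a = sin²(Δφ/2) + cos φ₁ cos φ₂ sin²(Δλ/2) = 0.505989
c = 2·arcsin(√a) = 1.582775 rad = 90.6863°
d = R·c = 6371.2 × 1.582775 = 10084.2 km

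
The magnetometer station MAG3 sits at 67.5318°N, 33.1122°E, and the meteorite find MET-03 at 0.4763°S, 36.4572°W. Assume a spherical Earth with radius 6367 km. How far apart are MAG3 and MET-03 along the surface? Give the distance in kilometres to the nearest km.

9199 km

Δφ = -68.0081°,  Δλ = -69.5694°
a = sin²(Δφ/2) + cos φ₁ cos φ₂ sin²(Δλ/2) = 0.437141
c = 2·arcsin(√a) = 1.444744 rad = 82.7777°
d = R·c = 6367 × 1.444744 = 9198.7 km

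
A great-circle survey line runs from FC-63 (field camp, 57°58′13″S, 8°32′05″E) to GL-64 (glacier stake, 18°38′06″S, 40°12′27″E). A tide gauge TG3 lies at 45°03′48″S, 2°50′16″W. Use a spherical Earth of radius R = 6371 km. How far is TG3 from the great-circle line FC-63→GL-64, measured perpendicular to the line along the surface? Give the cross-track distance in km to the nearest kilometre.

FC-63: φ = -57.97028°, λ = +8.53472°
GL-64: φ = -18.63500°, λ = +40.20750°
TG3: φ = -45.06333°, λ = -2.83778°
δ₁₃ = central angle FC-63→TG3 = 0.256124 rad  (haversine)
θ₁₃ = bearing FC-63→TG3 = 326.648°,  θ₁₂ = bearing FC-63→GL-64 = 44.056°
dₓₜ = R·arcsin(sin δ₁₃ · sin(θ₁₃ − θ₁₂)) = 6371·arcsin(0.25333·sin(282.592°)) = -1591.671 km
|dₓₜ| = 1591.671 km

1592 km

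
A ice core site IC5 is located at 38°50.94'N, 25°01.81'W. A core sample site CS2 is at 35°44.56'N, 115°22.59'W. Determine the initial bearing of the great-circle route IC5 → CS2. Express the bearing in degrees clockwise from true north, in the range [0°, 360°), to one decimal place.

IC5: φ = +38.84900°, λ = -25.03017°
CS2: φ = +35.74267°, λ = -115.37650°
Δλ = -90.3463°
y = sin Δλ · cos φ₂ = -0.811634
x = cos φ₁ sin φ₂ − sin φ₁ cos φ₂ cos Δλ = 0.458011
θ = atan2(y, x) = -60.5636° → 299.4364° (mod 360°)

299.4°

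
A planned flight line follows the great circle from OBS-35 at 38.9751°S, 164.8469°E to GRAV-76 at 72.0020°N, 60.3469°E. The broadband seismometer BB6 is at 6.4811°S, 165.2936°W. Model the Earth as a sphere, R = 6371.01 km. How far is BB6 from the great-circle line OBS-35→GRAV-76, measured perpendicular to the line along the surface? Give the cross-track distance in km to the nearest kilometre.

4379 km

δ₁₃ = central angle OBS-35→BB6 = 0.736381 rad  (haversine)
θ₁₃ = bearing OBS-35→BB6 = 47.441°,  θ₁₂ = bearing OBS-35→GRAV-76 = 336.583°
dₓₜ = R·arcsin(sin δ₁₃ · sin(θ₁₃ − θ₁₂)) = 6371.01·arcsin(0.67161·sin(-289.143°)) = 4378.979 km
|dₓₜ| = 4378.979 km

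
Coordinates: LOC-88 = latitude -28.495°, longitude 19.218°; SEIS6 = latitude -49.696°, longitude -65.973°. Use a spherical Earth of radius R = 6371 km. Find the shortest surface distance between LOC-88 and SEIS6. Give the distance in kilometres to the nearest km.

Δφ = -21.2010°,  Δλ = -85.1910°
a = sin²(Δφ/2) + cos φ₁ cos φ₂ sin²(Δλ/2) = 0.294254
c = 2·arcsin(√a) = 1.146706 rad = 65.7014°
d = R·c = 6371 × 1.146706 = 7305.7 km

7306 km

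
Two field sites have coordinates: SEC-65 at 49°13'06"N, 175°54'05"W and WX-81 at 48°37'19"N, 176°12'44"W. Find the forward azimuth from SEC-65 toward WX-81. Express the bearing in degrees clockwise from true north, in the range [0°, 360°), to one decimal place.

199.0°

SEC-65: φ = +49.21833°, λ = -175.90139°
WX-81: φ = +48.62194°, λ = -176.21222°
Δλ = -0.3108°
y = sin Δλ · cos φ₂ = -0.003586
x = cos φ₁ sin φ₂ − sin φ₁ cos φ₂ cos Δλ = -0.010401
θ = atan2(y, x) = -160.9774° → 199.0226° (mod 360°)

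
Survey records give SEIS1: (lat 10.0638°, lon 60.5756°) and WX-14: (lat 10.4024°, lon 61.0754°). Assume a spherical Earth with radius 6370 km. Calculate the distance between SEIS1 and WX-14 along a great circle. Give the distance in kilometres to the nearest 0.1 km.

66.4 km

Δφ = 0.3386°,  Δλ = 0.4998°
a = sin²(Δφ/2) + cos φ₁ cos φ₂ sin²(Δλ/2) = 0.000027
c = 2·arcsin(√a) = 0.010422 rad = 0.5971°
d = R·c = 6370 × 0.010422 = 66.4 km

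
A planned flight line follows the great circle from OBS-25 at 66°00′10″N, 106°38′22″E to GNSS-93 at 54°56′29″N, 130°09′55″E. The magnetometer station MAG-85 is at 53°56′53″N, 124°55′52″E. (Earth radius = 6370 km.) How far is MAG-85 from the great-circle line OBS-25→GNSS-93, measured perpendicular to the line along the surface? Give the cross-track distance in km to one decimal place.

OBS-25: φ = +66.00278°, λ = +106.63944°
GNSS-93: φ = +54.94139°, λ = +130.16528°
MAG-85: φ = +53.94806°, λ = +124.93111°
δ₁₃ = central angle OBS-25→MAG-85 = 0.262074 rad  (haversine)
θ₁₃ = bearing OBS-25→MAG-85 = 134.526°,  θ₁₂ = bearing OBS-25→GNSS-93 = 122.884°
dₓₜ = R·arcsin(sin δ₁₃ · sin(θ₁₃ − θ₁₂)) = 6370·arcsin(0.25908·sin(11.642°)) = 333.183 km
|dₓₜ| = 333.183 km

333.2 km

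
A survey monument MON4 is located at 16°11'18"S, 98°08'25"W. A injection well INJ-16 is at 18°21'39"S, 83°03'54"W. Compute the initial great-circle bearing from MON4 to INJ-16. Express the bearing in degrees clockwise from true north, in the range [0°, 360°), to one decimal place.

100.8°

MON4: φ = -16.18833°, λ = -98.14028°
INJ-16: φ = -18.36083°, λ = -83.06500°
Δλ = 15.0753°
y = sin Δλ · cos φ₂ = 0.246847
x = cos φ₁ sin φ₂ − sin φ₁ cos φ₂ cos Δλ = -0.047015
θ = atan2(y, x) = 100.7834° → 100.7834° (mod 360°)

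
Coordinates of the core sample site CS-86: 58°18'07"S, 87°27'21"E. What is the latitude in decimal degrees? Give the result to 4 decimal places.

58.3019°S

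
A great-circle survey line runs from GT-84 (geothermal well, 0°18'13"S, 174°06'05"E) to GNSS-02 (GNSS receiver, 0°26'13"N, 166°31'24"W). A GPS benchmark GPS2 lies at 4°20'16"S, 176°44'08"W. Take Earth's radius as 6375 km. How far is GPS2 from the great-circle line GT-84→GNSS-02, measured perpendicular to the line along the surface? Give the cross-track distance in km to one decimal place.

GT-84: φ = -0.30361°, λ = +174.10139°
GNSS-02: φ = +0.43694°, λ = -166.52333°
GPS2: φ = -4.33778°, λ = -176.73556°
δ₁₃ = central angle GT-84→GPS2 = 0.174588 rad  (haversine)
θ₁₃ = bearing GT-84→GPS2 = 113.916°,  θ₁₂ = bearing GT-84→GNSS-02 = 87.821°
dₓₜ = R·arcsin(sin δ₁₃ · sin(θ₁₃ − θ₁₂)) = 6375·arcsin(0.17370·sin(26.095°)) = 487.565 km
|dₓₜ| = 487.565 km

487.6 km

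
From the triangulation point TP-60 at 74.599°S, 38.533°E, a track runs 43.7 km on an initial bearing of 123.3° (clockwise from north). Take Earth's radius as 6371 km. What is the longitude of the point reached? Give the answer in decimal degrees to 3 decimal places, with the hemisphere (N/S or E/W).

39.787°E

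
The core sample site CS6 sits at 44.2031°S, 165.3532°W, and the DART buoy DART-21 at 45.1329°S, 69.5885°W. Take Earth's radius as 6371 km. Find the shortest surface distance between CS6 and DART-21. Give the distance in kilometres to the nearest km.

Δφ = -0.9298°,  Δλ = 95.7647°
a = sin²(Δφ/2) + cos φ₁ cos φ₂ sin²(Δλ/2) = 0.278329
c = 2·arcsin(√a) = 1.111472 rad = 63.6826°
d = R·c = 6371 × 1.111472 = 7081.2 km

7081 km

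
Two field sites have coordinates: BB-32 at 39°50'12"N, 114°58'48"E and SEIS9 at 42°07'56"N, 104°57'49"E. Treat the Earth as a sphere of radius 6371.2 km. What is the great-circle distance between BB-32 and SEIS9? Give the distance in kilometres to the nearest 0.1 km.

BB-32: φ = +39.83667°, λ = +114.98000°
SEIS9: φ = +42.13222°, λ = +104.96361°
Δφ = 2.2956°,  Δλ = -10.0164°
a = sin²(Δφ/2) + cos φ₁ cos φ₂ sin²(Δλ/2) = 0.004741
c = 2·arcsin(√a) = 0.137820 rad = 7.8965°
d = R·c = 6371.2 × 0.137820 = 878.1 km

878.1 km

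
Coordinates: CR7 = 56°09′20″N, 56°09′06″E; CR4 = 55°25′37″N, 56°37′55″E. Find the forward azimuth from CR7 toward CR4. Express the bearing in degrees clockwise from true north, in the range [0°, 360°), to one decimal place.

159.5°

CR7: φ = +56.15556°, λ = +56.15167°
CR4: φ = +55.42694°, λ = +56.63194°
Δλ = 0.4803°
y = sin Δλ · cos φ₂ = 0.004757
x = cos φ₁ sin φ₂ − sin φ₁ cos φ₂ cos Δλ = -0.012700
θ = atan2(y, x) = 159.4669° → 159.4669° (mod 360°)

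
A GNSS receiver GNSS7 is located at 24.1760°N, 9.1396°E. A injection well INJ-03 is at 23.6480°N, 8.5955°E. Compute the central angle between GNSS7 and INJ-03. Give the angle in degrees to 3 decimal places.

0.725°

Δφ = -0.5280°,  Δλ = -0.5441°
a = sin²(Δφ/2) + cos φ₁ cos φ₂ sin²(Δλ/2) = 0.000040
c = 2·arcsin(√a) = 0.012660 rad = 0.7254°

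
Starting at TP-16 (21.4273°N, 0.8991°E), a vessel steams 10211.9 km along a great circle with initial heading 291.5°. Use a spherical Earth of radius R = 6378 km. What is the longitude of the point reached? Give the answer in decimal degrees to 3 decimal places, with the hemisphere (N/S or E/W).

98.985°W

δ = d/R = 10211.9/6378 = 1.601113 rad
φ₂ = arcsin(sin φ₁ cos δ + cos φ₁ sin δ cos θ)
   = arcsin(0.36532·-0.03031 + 0.93088·0.99954·0.36650) = 19.26507°
λ₂ = λ₁ + atan2(sin θ sin δ cos φ₁, cos δ − sin φ₁ sin φ₂) = -98.98516°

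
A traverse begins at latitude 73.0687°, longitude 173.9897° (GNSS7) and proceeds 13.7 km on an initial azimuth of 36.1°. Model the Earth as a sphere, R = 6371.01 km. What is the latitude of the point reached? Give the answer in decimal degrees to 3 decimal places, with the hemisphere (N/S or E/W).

δ = d/R = 13.7/6371.01 = 0.002150 rad
φ₂ = arcsin(sin φ₁ cos δ + cos φ₁ sin δ cos θ)
   = arcsin(0.95665·1.00000 + 0.29122·0.00215·0.80799) = 73.16810°
λ₂ = λ₁ + atan2(sin θ sin δ cos φ₁, cos δ − sin φ₁ sin φ₂) = 174.24040°

73.168°N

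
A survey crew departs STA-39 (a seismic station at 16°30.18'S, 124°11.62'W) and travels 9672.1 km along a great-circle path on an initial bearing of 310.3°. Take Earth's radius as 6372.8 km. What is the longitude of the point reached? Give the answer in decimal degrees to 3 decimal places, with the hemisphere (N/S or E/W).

162.909°E

STA-39: φ = -16.50300°, λ = -124.19367°
δ = d/R = 9672.1/6372.8 = 1.517716 rad
φ₂ = arcsin(sin φ₁ cos δ + cos φ₁ sin δ cos θ)
   = arcsin(-0.28407·0.05306 + 0.95880·0.99859·0.64679) = 37.17133°
λ₂ = λ₁ + atan2(sin θ sin δ cos φ₁, cos δ − sin φ₁ sin φ₂) = 162.90941°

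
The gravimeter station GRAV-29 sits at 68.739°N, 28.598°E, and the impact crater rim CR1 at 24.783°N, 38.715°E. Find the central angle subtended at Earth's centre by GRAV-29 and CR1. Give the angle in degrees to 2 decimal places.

Δφ = -43.9560°,  Δλ = 10.1170°
a = sin²(Δφ/2) + cos φ₁ cos φ₂ sin²(Δλ/2) = 0.142623
c = 2·arcsin(√a) = 0.774524 rad = 44.3770°

44.38°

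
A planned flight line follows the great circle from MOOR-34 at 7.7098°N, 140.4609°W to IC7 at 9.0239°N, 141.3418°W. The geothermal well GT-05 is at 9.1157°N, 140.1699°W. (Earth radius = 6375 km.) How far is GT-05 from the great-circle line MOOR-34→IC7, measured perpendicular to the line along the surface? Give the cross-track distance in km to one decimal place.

113.0 km

δ₁₃ = central angle MOOR-34→GT-05 = 0.025047 rad  (haversine)
θ₁₃ = bearing MOOR-34→GT-05 = 11.551°,  θ₁₂ = bearing MOOR-34→IC7 = 326.510°
dₓₜ = R·arcsin(sin δ₁₃ · sin(θ₁₃ − θ₁₂)) = 6375·arcsin(0.02504·sin(-314.959°)) = 112.979 km
|dₓₜ| = 112.979 km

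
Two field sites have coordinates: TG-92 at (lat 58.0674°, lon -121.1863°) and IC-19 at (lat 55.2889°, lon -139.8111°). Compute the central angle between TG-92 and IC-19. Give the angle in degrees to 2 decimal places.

Δφ = -2.7785°,  Δλ = -18.6248°
a = sin²(Δφ/2) + cos φ₁ cos φ₂ sin²(Δλ/2) = 0.008474
c = 2·arcsin(√a) = 0.184374 rad = 10.5638°

10.56°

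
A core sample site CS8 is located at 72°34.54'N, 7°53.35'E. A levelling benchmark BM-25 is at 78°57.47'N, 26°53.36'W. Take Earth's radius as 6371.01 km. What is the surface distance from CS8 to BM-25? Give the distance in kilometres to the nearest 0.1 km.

CS8: φ = +72.57567°, λ = +7.88917°
BM-25: φ = +78.95783°, λ = -26.88933°
Δφ = 6.3822°,  Δλ = -34.7785°
a = sin²(Δφ/2) + cos φ₁ cos φ₂ sin²(Δλ/2) = 0.008221
c = 2·arcsin(√a) = 0.181593 rad = 10.4045°
d = R·c = 6371.01 × 0.181593 = 1156.9 km

1156.9 km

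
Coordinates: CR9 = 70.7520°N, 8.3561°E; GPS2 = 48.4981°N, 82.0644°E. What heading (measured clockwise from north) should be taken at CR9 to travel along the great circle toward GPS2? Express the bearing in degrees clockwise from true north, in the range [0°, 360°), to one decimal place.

83.6°

Δλ = 73.7083°
y = sin Δλ · cos φ₂ = 0.636037
x = cos φ₁ sin φ₂ − sin φ₁ cos φ₂ cos Δλ = 0.071393
θ = atan2(y, x) = 83.5956° → 83.5956° (mod 360°)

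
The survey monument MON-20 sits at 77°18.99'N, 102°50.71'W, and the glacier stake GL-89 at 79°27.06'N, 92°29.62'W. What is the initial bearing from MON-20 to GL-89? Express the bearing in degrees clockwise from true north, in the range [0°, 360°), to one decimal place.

39.3°

MON-20: φ = +77.31650°, λ = -102.84517°
GL-89: φ = +79.45100°, λ = -92.49367°
Δλ = 10.3515°
y = sin Δλ · cos φ₂ = 0.032896
x = cos φ₁ sin φ₂ − sin φ₁ cos φ₂ cos Δλ = 0.040152
θ = atan2(y, x) = 39.3273° → 39.3273° (mod 360°)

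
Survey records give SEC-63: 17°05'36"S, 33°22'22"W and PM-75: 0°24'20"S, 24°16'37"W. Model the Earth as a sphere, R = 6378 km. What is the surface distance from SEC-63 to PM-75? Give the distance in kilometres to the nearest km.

SEC-63: φ = -17.09333°, λ = -33.37278°
PM-75: φ = -0.40556°, λ = -24.27694°
Δφ = 16.6878°,  Δλ = 9.0958°
a = sin²(Δφ/2) + cos φ₁ cos φ₂ sin²(Δλ/2) = 0.027068
c = 2·arcsin(√a) = 0.330547 rad = 18.9390°
d = R·c = 6378 × 0.330547 = 2108.2 km

2108 km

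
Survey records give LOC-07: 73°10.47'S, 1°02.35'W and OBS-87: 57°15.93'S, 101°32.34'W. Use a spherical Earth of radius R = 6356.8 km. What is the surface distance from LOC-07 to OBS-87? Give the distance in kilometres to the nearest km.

4332 km

LOC-07: φ = -73.17450°, λ = -1.03917°
OBS-87: φ = -57.26550°, λ = -101.53900°
Δφ = 15.9090°,  Δλ = -100.4998°
a = sin²(Δφ/2) + cos φ₁ cos φ₂ sin²(Δλ/2) = 0.111674
c = 2·arcsin(√a) = 0.681464 rad = 39.0450°
d = R·c = 6356.8 × 0.681464 = 4331.9 km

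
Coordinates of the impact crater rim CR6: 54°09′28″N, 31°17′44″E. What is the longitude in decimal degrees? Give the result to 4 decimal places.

31° + 17′/60 + 44″/3600 = 31 + 0.28333 + 0.01222 = 31.2956°

31.2956°E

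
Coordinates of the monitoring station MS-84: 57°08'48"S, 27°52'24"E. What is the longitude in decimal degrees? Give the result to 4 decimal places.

27.8733°E

27° + 52′/60 + 24″/3600 = 27 + 0.86667 + 0.00667 = 27.8733°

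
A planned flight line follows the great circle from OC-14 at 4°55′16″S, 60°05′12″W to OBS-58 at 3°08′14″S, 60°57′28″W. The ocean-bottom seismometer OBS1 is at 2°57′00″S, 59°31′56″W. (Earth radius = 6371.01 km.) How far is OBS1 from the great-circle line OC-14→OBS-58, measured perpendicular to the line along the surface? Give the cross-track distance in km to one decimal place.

OC-14: φ = -4.92111°, λ = -60.08667°
OBS-58: φ = -3.13722°, λ = -60.95778°
OBS1: φ = -2.95000°, λ = -59.53222°
δ₁₃ = central angle OC-14→OBS1 = 0.035731 rad  (haversine)
θ₁₃ = bearing OC-14→OBS1 = 15.695°,  θ₁₂ = bearing OC-14→OBS-58 = 333.997°
dₓₜ = R·arcsin(sin δ₁₃ · sin(θ₁₃ − θ₁₂)) = 6371.01·arcsin(0.03572·sin(-318.301°)) = 151.413 km
|dₓₜ| = 151.413 km

151.4 km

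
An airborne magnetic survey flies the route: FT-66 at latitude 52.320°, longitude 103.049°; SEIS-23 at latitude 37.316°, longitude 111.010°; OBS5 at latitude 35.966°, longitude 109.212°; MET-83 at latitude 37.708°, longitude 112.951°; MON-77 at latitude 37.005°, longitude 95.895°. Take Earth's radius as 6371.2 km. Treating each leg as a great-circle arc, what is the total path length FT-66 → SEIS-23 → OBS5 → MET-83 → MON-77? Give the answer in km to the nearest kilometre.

FT-66→SEIS-23: c = 0.279394 rad, d = 1780.08 km
SEIS-23→OBS5: c = 0.034483 rad, d = 219.70 km
OBS5→MET-83: c = 0.060426 rad, d = 384.99 km
MET-83→MON-77: c = 0.236612 rad, d = 1507.50 km
Total = 1780.08 + 219.70 + 384.99 + 1507.50 = 3892.27 km

3892 km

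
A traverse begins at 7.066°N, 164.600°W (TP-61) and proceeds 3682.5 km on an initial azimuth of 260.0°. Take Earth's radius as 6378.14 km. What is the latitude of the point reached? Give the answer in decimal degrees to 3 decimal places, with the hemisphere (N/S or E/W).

δ = d/R = 3682.5/6378.14 = 0.577363 rad
φ₂ = arcsin(sin φ₁ cos δ + cos φ₁ sin δ cos θ)
   = arcsin(0.12301·0.83791 + 0.99241·0.54582·-0.17365) = 0.51640°
λ₂ = λ₁ + atan2(sin θ sin δ cos φ₁, cos δ − sin φ₁ sin φ₂) = 162.88328°

0.516°N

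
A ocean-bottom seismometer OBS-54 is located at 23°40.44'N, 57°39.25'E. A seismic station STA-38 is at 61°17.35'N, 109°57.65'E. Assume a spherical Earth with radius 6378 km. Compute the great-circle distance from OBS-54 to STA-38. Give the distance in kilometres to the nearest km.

OBS-54: φ = +23.67400°, λ = +57.65417°
STA-38: φ = +61.28917°, λ = +109.96083°
Δφ = 37.6152°,  Δλ = 52.3067°
a = sin²(Δφ/2) + cos φ₁ cos φ₂ sin²(Δλ/2) = 0.189413
c = 2·arcsin(√a) = 0.900556 rad = 51.5981°
d = R·c = 6378 × 0.900556 = 5743.7 km

5744 km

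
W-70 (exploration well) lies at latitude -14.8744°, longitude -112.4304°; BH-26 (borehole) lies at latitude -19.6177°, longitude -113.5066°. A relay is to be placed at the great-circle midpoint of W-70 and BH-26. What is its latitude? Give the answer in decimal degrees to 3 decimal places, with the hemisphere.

17.247°S

Bx = cos φ₂ cos Δλ = 0.941788,  By = cos φ₂ sin Δλ = -0.017692
φₘ = atan2(sin φ₁ + sin φ₂, √((cos φ₁ + Bx)² + By²)) = -17.24677°
λₘ = λ₁ + atan2(By, cos φ₁ + Bx) = -112.96158°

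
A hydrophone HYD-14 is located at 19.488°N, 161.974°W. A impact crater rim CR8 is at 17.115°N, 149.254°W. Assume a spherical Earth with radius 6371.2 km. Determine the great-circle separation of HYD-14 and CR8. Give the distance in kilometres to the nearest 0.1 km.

1368.2 km

Δφ = -2.3730°,  Δλ = 12.7200°
a = sin²(Δφ/2) + cos φ₁ cos φ₂ sin²(Δλ/2) = 0.011485
c = 2·arcsin(√a) = 0.214745 rad = 12.3040°
d = R·c = 6371.2 × 0.214745 = 1368.2 km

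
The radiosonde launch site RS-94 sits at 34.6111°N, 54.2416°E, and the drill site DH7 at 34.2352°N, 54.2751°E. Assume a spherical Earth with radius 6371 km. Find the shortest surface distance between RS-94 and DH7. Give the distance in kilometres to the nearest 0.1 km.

Δφ = -0.3759°,  Δλ = 0.0335°
a = sin²(Δφ/2) + cos φ₁ cos φ₂ sin²(Δλ/2) = 0.000011
c = 2·arcsin(√a) = 0.006578 rad = 0.3769°
d = R·c = 6371 × 0.006578 = 41.9 km

41.9 km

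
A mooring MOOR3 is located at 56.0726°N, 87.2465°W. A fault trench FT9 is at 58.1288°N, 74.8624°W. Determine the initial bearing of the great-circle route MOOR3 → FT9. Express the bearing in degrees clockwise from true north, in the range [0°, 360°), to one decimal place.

67.9°

Δλ = 12.3841°
y = sin Δλ · cos φ₂ = 0.113240
x = cos φ₁ sin φ₂ − sin φ₁ cos φ₂ cos Δλ = 0.046074
θ = atan2(y, x) = 67.8600° → 67.8600° (mod 360°)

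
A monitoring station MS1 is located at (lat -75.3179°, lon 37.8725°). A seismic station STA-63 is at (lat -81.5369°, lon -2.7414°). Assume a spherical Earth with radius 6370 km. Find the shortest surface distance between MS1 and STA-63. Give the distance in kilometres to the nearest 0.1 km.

Δφ = -6.2190°,  Δλ = -40.6139°
a = sin²(Δφ/2) + cos φ₁ cos φ₂ sin²(Δλ/2) = 0.007435
c = 2·arcsin(√a) = 0.172670 rad = 9.8932°
d = R·c = 6370 × 0.172670 = 1099.9 km

1099.9 km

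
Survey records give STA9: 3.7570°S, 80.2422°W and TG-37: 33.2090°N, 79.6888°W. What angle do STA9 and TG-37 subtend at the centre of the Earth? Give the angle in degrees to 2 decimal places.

36.97°

Δφ = 36.9660°,  Δλ = 0.5534°
a = sin²(Δφ/2) + cos φ₁ cos φ₂ sin²(Δλ/2) = 0.100523
c = 2·arcsin(√a) = 0.645243 rad = 36.9697°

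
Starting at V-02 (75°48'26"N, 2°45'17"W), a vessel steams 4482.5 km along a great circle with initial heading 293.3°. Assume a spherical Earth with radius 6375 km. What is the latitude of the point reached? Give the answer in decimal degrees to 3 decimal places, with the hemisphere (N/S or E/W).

53.345°N

V-02: φ = +75.80722°, λ = -2.75472°
δ = d/R = 4482.5/6375 = 0.703137 rad
φ₂ = arcsin(sin φ₁ cos δ + cos φ₁ sin δ cos θ)
   = arcsin(0.96948·0.76282 + 0.24519·0.64661·0.39555) = 53.34485°
λ₂ = λ₁ + atan2(sin θ sin δ cos φ₁, cos δ − sin φ₁ sin φ₂) = -98.61227°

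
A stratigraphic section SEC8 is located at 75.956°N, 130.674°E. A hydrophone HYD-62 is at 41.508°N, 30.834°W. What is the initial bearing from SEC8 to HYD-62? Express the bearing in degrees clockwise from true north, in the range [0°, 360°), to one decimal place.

Δλ = -161.5080°
y = sin Δλ · cos φ₂ = -0.237519
x = cos φ₁ sin φ₂ − sin φ₁ cos φ₂ cos Δλ = 0.849791
θ = atan2(y, x) = -15.6158° → 344.3842° (mod 360°)

344.4°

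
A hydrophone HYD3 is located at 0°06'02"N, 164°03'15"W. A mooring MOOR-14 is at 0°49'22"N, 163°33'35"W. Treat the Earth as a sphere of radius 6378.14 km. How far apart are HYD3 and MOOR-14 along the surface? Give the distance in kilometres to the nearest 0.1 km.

97.4 km

HYD3: φ = +0.10056°, λ = -164.05417°
MOOR-14: φ = +0.82278°, λ = -163.55972°
Δφ = 0.7222°,  Δλ = 0.4944°
a = sin²(Δφ/2) + cos φ₁ cos φ₂ sin²(Δλ/2) = 0.000058
c = 2·arcsin(√a) = 0.015276 rad = 0.8752°
d = R·c = 6378.14 × 0.015276 = 97.4 km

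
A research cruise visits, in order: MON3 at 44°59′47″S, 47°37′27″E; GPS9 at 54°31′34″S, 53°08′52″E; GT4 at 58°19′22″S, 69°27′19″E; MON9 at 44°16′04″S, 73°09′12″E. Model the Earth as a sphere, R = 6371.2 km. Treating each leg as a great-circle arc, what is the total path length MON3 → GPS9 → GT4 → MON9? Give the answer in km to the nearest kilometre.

3799 km

MON3: φ = -44.99639°, λ = +47.62417°
GPS9: φ = -54.52611°, λ = +53.14778°
GT4: φ = -58.32278°, λ = +69.45528°
MON9: φ = -44.26778°, λ = +73.15333°
MON3→GPS9: c = 0.177465 rad, d = 1130.67 km
GPS9→GT4: c = 0.170237 rad, d = 1084.61 km
GT4→MON9: c = 0.248510 rad, d = 1583.30 km
Total = 1130.67 + 1084.61 + 1583.30 = 3798.58 km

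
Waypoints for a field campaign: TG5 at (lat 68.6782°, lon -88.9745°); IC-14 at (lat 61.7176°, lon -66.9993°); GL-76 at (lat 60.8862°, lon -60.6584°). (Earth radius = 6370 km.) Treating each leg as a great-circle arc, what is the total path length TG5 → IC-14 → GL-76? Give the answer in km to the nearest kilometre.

TG5→IC-14: c = 0.199768 rad, d = 1272.52 km
IC-14→GL-76: c = 0.055063 rad, d = 350.75 km
Total = 1272.52 + 350.75 = 1623.27 km

1623 km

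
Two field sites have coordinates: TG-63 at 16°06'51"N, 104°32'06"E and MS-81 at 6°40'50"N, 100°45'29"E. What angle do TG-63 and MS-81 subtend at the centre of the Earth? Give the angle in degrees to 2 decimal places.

TG-63: φ = +16.11417°, λ = +104.53500°
MS-81: φ = +6.68056°, λ = +100.75806°
Δφ = -9.4336°,  Δλ = -3.7769°
a = sin²(Δφ/2) + cos φ₁ cos φ₂ sin²(Δλ/2) = 0.007798
c = 2·arcsin(√a) = 0.176844 rad = 10.1324°

10.13°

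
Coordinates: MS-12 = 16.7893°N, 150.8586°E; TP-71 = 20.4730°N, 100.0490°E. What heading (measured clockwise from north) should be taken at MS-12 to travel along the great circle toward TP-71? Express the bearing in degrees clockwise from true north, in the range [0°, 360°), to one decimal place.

Δλ = -50.8096°
y = sin Δλ · cos φ₂ = -0.726096
x = cos φ₁ sin φ₂ − sin φ₁ cos φ₂ cos Δλ = 0.163859
θ = atan2(y, x) = -77.2830° → 282.7170° (mod 360°)

282.7°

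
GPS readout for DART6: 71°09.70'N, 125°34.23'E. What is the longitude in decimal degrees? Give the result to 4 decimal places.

125.5705°E

125° + 34.23′/60 = 125 + 0.57050 = 125.5705°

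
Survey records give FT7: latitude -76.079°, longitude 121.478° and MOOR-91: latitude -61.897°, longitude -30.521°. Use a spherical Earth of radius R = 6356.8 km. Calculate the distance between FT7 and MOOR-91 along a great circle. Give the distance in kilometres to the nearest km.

4535 km

Δφ = 14.1820°,  Δλ = -151.9990°
a = sin²(Δφ/2) + cos φ₁ cos φ₂ sin²(Δλ/2) = 0.121935
c = 2·arcsin(√a) = 0.713416 rad = 40.8757°
d = R·c = 6356.8 × 0.713416 = 4535.0 km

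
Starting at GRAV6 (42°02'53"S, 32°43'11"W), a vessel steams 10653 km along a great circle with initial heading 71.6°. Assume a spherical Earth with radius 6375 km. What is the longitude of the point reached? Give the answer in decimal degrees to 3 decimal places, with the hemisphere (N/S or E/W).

GRAV6: φ = -42.04806°, λ = -32.71972°
δ = d/R = 10653/6375 = 1.671059 rad
φ₂ = arcsin(sin φ₁ cos δ + cos φ₁ sin δ cos θ)
   = arcsin(-0.66975·-0.10009 + 0.74258·0.99498·0.31565) = 17.47306°
λ₂ = λ₁ + atan2(sin θ sin δ cos φ₁, cos δ − sin φ₁ sin φ₂) = 49.08216°

49.082°E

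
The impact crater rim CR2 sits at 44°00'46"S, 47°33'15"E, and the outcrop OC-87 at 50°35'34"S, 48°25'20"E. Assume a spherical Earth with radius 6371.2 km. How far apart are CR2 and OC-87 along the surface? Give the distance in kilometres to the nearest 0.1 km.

CR2: φ = -44.01278°, λ = +47.55417°
OC-87: φ = -50.59278°, λ = +48.42222°
Δφ = -6.5800°,  Δλ = 0.8681°
a = sin²(Δφ/2) + cos φ₁ cos φ₂ sin²(Δλ/2) = 0.003320
c = 2·arcsin(√a) = 0.115299 rad = 6.6061°
d = R·c = 6371.2 × 0.115299 = 734.6 km

734.6 km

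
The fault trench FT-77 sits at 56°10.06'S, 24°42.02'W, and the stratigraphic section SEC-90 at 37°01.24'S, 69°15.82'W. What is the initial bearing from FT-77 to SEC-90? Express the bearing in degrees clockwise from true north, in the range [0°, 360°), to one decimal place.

283.8°

FT-77: φ = -56.16767°, λ = -24.70033°
SEC-90: φ = -37.02067°, λ = -69.26367°
Δλ = -44.5633°
y = sin Δλ · cos φ₂ = -0.560248
x = cos φ₁ sin φ₂ − sin φ₁ cos φ₂ cos Δλ = 0.137300
θ = atan2(y, x) = -76.2299° → 283.7701° (mod 360°)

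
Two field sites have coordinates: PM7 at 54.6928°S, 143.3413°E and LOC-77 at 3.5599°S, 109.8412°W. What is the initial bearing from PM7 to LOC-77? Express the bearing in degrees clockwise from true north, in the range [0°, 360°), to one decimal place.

Δλ = 106.8175°
y = sin Δλ · cos φ₂ = 0.955384
x = cos φ₁ sin φ₂ − sin φ₁ cos φ₂ cos Δλ = -0.271538
θ = atan2(y, x) = 105.8662° → 105.8662° (mod 360°)

105.9°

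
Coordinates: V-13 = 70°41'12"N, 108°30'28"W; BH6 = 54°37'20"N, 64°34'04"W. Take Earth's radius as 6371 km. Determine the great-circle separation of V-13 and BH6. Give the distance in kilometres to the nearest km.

V-13: φ = +70.68667°, λ = -108.50778°
BH6: φ = +54.62222°, λ = -64.56778°
Δφ = -16.0644°,  Δλ = 43.9400°
a = sin²(Δφ/2) + cos φ₁ cos φ₂ sin²(Δλ/2) = 0.046326
c = 2·arcsin(√a) = 0.433863 rad = 24.8585°
d = R·c = 6371 × 0.433863 = 2764.1 km

2764 km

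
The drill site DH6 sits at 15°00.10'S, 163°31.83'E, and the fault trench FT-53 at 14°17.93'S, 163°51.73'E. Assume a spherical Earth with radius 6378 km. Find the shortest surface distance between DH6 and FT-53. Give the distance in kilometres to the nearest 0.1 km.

DH6: φ = -15.00167°, λ = +163.53050°
FT-53: φ = -14.29883°, λ = +163.86217°
Δφ = 0.7028°,  Δλ = 0.3317°
a = sin²(Δφ/2) + cos φ₁ cos φ₂ sin²(Δλ/2) = 0.000045
c = 2·arcsin(√a) = 0.013485 rad = 0.7726°
d = R·c = 6378 × 0.013485 = 86.0 km

86.0 km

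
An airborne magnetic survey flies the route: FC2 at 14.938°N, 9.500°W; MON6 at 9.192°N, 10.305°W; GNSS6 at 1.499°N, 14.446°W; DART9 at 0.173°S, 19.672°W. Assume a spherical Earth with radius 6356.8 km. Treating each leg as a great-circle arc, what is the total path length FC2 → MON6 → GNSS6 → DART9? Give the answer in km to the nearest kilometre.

2220 km

FC2→MON6: c = 0.101223 rad, d = 643.45 km
MON6→GNSS6: c = 0.152309 rad, d = 968.20 km
GNSS6→DART9: c = 0.095757 rad, d = 608.70 km
Total = 643.45 + 968.20 + 608.70 = 2220.36 km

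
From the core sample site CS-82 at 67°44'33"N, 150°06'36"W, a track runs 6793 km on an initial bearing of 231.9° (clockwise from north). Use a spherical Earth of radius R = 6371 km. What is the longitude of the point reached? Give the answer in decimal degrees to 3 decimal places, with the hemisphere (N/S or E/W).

CS-82: φ = +67.74250°, λ = -150.11000°
δ = d/R = 6793/6371 = 1.066238 rad
φ₂ = arcsin(sin φ₁ cos δ + cos φ₁ sin δ cos θ)
   = arcsin(0.92549·0.48342 + 0.37877·0.87539·-0.61704) = 14.05251°
λ₂ = λ₁ + atan2(sin θ sin δ cos φ₁, cos δ − sin φ₁ sin φ₂) = 164.64492°

164.645°E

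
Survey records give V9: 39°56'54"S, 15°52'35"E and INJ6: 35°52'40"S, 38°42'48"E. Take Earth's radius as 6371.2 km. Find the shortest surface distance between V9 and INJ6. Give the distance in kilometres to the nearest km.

V9: φ = -39.94833°, λ = +15.87639°
INJ6: φ = -35.87778°, λ = +38.71333°
Δφ = 4.0706°,  Δλ = 22.8369°
a = sin²(Δφ/2) + cos φ₁ cos φ₂ sin²(Δλ/2) = 0.025607
c = 2·arcsin(√a) = 0.321427 rad = 18.4164°
d = R·c = 6371.2 × 0.321427 = 2047.9 km

2048 km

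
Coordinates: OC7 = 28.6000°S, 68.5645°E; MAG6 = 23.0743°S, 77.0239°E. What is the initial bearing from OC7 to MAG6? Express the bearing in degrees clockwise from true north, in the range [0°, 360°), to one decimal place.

Δλ = 8.4594°
y = sin Δλ · cos φ₂ = 0.135339
x = cos φ₁ sin φ₂ − sin φ₁ cos φ₂ cos Δλ = 0.091501
θ = atan2(y, x) = 55.9380° → 55.9380° (mod 360°)

55.9°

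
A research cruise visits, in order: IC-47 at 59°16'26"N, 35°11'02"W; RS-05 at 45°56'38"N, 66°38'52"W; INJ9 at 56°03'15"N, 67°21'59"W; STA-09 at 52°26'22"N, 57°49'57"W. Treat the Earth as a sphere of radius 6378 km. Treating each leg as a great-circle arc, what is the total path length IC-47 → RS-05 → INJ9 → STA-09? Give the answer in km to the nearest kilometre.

IC-47: φ = +59.27389°, λ = -35.18389°
RS-05: φ = +45.94389°, λ = -66.64778°
INJ9: φ = +56.05417°, λ = -67.36639°
STA-09: φ = +52.43944°, λ = -57.83250°
IC-47→RS-05: c = 0.400617 rad, d = 2555.14 km
RS-05→INJ9: c = 0.176632 rad, d = 1126.56 km
INJ9→STA-09: c = 0.115747 rad, d = 738.23 km
Total = 2555.14 + 1126.56 + 738.23 = 4419.93 km

4420 km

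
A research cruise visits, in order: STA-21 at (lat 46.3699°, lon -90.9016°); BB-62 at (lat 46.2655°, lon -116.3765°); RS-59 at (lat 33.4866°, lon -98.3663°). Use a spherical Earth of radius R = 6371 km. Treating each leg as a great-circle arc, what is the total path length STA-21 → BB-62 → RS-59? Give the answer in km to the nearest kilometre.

STA-21→BB-62: c = 0.305753 rad, d = 1947.95 km
BB-62→RS-59: c = 0.327095 rad, d = 2083.92 km
Total = 1947.95 + 2083.92 = 4031.87 km

4032 km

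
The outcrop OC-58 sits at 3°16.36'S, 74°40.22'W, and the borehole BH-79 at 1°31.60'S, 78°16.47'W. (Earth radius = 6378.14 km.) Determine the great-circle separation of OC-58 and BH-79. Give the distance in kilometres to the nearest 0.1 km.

OC-58: φ = -3.27267°, λ = -74.67033°
BH-79: φ = -1.52667°, λ = -78.27450°
Δφ = 1.7460°,  Δλ = -3.6042°
a = sin²(Δφ/2) + cos φ₁ cos φ₂ sin²(Δλ/2) = 0.001219
c = 2·arcsin(√a) = 0.069845 rad = 4.0018°
d = R·c = 6378.14 × 0.069845 = 445.5 km

445.5 km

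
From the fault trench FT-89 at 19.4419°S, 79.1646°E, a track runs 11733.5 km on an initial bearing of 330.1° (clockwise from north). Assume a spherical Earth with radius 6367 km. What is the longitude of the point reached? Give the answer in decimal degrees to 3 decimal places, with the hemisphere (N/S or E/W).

7.910°W

δ = d/R = 11733.5/6367 = 1.842862 rad
φ₂ = arcsin(sin φ₁ cos δ + cos φ₁ sin δ cos θ)
   = arcsin(-0.33285·-0.26872 + 0.94298·0.96322·0.86690) = 61.26372°
λ₂ = λ₁ + atan2(sin θ sin δ cos φ₁, cos δ − sin φ₁ sin φ₂) = -7.91020°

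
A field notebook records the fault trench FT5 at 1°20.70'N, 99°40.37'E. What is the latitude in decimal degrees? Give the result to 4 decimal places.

1° + 20.70′/60 = 1 + 0.34500 = 1.3450°

1.3450°N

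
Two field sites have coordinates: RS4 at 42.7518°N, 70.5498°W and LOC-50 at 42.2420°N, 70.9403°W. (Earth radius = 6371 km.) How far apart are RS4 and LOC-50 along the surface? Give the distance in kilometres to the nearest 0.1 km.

65.1 km

Δφ = -0.5098°,  Δλ = -0.3905°
a = sin²(Δφ/2) + cos φ₁ cos φ₂ sin²(Δλ/2) = 0.000026
c = 2·arcsin(√a) = 0.010219 rad = 0.5855°
d = R·c = 6371 × 0.010219 = 65.1 km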